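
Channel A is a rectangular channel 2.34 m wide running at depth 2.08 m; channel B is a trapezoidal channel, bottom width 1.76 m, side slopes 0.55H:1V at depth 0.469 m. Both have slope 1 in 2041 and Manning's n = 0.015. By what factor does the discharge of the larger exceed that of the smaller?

Channel A: Flow area A = b·y = 2.34 × 2.08 = 4.867 m². Wetted perimeter P = b + 2y = 2.34 + 2×2.08 = 6.5 m. Hydraulic radius R = A/P = 4.867/6.5 = 0.7488 m. Q_A = (1/0.015)·4.867·0.7488^(2/3)·√0.00049 = 5.923 m³/s.
Channel B: With bottom width b = 1.76 m and side slope z = 0.55: A = (b + zy)y = (1.76 + 0.55×0.469)×0.469 = 0.9464 m²; P = b + 2y√(1+z²) = 1.76 + 2×0.469×1.141 = 2.831 m. Hydraulic radius R = A/P = 0.9464/2.831 = 0.3344 m. Q_B = (1/0.015)·0.9464·0.3344^(2/3)·√0.00049 = 0.6728 m³/s.
The larger discharge is 5.923 m³/s and the smaller is 0.6728 m³/s; the ratio is 8.8.

8.8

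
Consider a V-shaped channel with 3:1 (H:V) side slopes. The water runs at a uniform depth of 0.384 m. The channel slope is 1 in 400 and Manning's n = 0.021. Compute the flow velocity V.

V = 0.765 m/s

For a triangular section with side slope z = 3: A = zy² = 3×0.384² = 0.4424 m²; P = 2y√(1+z²) = 2×0.384×3.162 = 2.429 m.
Hydraulic radius R = A/P = 0.4424/2.429 = 0.1821 m.
From Manning's equation, V = (1/n) R^(2/3) S^(1/2) = (1/0.021) × 0.1821^(2/3) × 0.0025^(1/2) = 0.765 m/s.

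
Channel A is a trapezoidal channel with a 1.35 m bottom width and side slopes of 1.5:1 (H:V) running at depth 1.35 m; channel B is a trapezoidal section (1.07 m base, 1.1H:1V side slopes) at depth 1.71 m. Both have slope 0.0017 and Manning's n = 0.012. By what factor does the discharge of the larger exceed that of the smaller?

1.19

Channel A: With bottom width b = 1.35 m and side slope z = 1.5: A = (b + zy)y = (1.35 + 1.5×1.35)×1.35 = 4.556 m²; P = b + 2y√(1+z²) = 1.35 + 2×1.35×1.803 = 6.217 m. Hydraulic radius R = A/P = 4.556/6.217 = 0.7328 m. Q_A = (1/0.012)·4.556·0.7328^(2/3)·√0.0017 = 12.72 m³/s.
Channel B: With bottom width b = 1.07 m and side slope z = 1.1: A = (b + zy)y = (1.07 + 1.1×1.71)×1.71 = 5.046 m²; P = b + 2y√(1+z²) = 1.07 + 2×1.71×1.487 = 6.154 m. Hydraulic radius R = A/P = 5.046/6.154 = 0.82 m. Q_B = (1/0.012)·5.046·0.82^(2/3)·√0.0017 = 15.19 m³/s.
The larger discharge is 15.19 m³/s and the smaller is 12.72 m³/s; the ratio is 1.19.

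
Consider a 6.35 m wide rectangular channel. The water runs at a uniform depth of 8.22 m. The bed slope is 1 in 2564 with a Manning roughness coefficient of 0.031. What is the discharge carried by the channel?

Q = 57.8 m³/s

Flow area A = b·y = 6.35 × 8.22 = 52.2 m². Wetted perimeter P = b + 2y = 6.35 + 2×8.22 = 22.79 m.
Hydraulic radius R = A/P = 52.2/22.79 = 2.29 m.
Manning's equation: Q = (1/n) A R^(2/3) S^(1/2) = (1/0.031) × 52.2 × 2.29^(2/3) × 0.00039^(1/2) = 57.8 m³/s.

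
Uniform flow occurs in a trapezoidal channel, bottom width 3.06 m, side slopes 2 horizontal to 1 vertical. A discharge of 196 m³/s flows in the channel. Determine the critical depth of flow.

At critical depth, Q² T / (g A³) = 1, i.e. A³/T = Q²/g = 196²/9.81 = 3916.
Trying y = 2.98 m: A³/T = 1296 — short.
Trying y = 4.51 m: A³/T = 7664 — over.
Trying y = 3.86 m: A³/T = 3894 — ≈ 3916.

y_c = 3.86 m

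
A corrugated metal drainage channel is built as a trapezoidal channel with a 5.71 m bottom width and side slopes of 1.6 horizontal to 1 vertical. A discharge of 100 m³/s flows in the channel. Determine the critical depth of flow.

y_c = 2.48 m

At critical depth, Q² T / (g A³) = 1, i.e. A³/T = Q²/g = 100²/9.81 = 1019.
Trying y = 3.16 m: A³/T = 2489 — high.
Trying y = 2.48 m: A³/T = 1013 — matches.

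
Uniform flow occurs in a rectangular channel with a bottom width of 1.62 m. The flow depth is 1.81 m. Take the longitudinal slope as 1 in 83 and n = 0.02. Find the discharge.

Q = 10.9 m³/s

Flow area A = b·y = 1.62 × 1.81 = 2.932 m². Wetted perimeter P = b + 2y = 1.62 + 2×1.81 = 5.24 m.
Hydraulic radius R = A/P = 2.932/5.24 = 0.5596 m.
Manning's equation: Q = (1/n) A R^(2/3) S^(1/2) = (1/0.02) × 2.932 × 0.5596^(2/3) × 0.01205^(1/2) = 10.9 m³/s.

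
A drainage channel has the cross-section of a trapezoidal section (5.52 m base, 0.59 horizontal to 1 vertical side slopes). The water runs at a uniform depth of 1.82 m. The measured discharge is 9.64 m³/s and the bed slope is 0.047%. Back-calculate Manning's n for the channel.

n = 0.031

With bottom width b = 5.52 m and side slope z = 0.59: A = (b + zy)y = (5.52 + 0.59×1.82)×1.82 = 12 m²; P = b + 2y√(1+z²) = 5.52 + 2×1.82×1.161 = 9.746 m.
Hydraulic radius R = A/P = 12/9.746 = 1.231 m.
Rearranging Manning's equation: n = (1/Q) A R^(2/3) S^(1/2) = (1/9.64) × 12 × 1.231^(2/3) × √0.00047 = 0.031.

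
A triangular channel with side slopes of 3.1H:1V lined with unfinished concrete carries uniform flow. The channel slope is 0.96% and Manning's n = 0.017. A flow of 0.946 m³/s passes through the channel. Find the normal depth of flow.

Manning's equation rearranged: A R^(2/3) = nQ / (1·√S) = 0.017 × 0.946 / (√0.0096) = 0.1641.
Trying y = 0.469 m: A R^(2/3) = 0.2509 — over.
Trying y = 0.353 m: A R^(2/3) = 0.1176 — short.
Trying y = 0.4 m: A R^(2/3) = 0.1641 — ≈ 0.1641.

y_n = 0.4 m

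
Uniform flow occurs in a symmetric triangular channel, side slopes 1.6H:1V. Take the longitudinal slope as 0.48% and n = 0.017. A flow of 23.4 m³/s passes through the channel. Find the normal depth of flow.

y_n = 2 m

Manning's equation rearranged: A R^(2/3) = nQ / (1·√S) = 0.017 × 23.4 / (√0.0048) = 5.742.
Try y = 2.33 m: A R^(2/3) = 8.616 — too large.
Try y = 1.5 m: A R^(2/3) = 2.662 — too small.
Try y = 2 m: A R^(2/3) = 5.734 — ≈ 5.742.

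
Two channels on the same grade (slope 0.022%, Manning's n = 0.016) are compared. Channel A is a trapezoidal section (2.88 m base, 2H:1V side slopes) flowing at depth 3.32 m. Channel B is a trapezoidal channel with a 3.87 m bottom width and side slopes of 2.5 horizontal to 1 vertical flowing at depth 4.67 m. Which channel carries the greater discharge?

channel B

Channel A: With bottom width b = 2.88 m and side slope z = 2: A = (b + zy)y = (2.88 + 2×3.32)×3.32 = 31.61 m²; P = b + 2y√(1+z²) = 2.88 + 2×3.32×2.236 = 17.73 m. Hydraulic radius R = A/P = 31.61/17.73 = 1.783 m. Q_A = (1/0.016)·31.61·1.783^(2/3)·√0.00022 = 43.08 m³/s.
Channel B: With bottom width b = 3.87 m and side slope z = 2.5: A = (b + zy)y = (3.87 + 2.5×4.67)×4.67 = 72.6 m²; P = b + 2y√(1+z²) = 3.87 + 2×4.67×2.693 = 29.02 m. Hydraulic radius R = A/P = 72.6/29.02 = 2.502 m. Q_B = (1/0.016)·72.6·2.502^(2/3)·√0.00022 = 124 m³/s.
Q_A = 43.08 m³/s vs Q_B = 124 m³/s, so channel B carries more.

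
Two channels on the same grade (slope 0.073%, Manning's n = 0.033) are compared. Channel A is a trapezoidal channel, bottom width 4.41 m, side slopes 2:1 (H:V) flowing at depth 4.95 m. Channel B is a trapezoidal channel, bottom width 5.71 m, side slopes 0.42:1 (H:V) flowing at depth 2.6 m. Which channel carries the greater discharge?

Channel A: With bottom width b = 4.41 m and side slope z = 2: A = (b + zy)y = (4.41 + 2×4.95)×4.95 = 70.83 m²; P = b + 2y√(1+z²) = 4.41 + 2×4.95×2.236 = 26.55 m. Hydraulic radius R = A/P = 70.83/26.55 = 2.668 m. Q_A = (1/0.033)·70.83·2.668^(2/3)·√0.00073 = 111.6 m³/s.
Channel B: With bottom width b = 5.71 m and side slope z = 0.42: A = (b + zy)y = (5.71 + 0.42×2.6)×2.6 = 17.69 m²; P = b + 2y√(1+z²) = 5.71 + 2×2.6×1.085 = 11.35 m. Hydraulic radius R = A/P = 17.69/11.35 = 1.558 m. Q_B = (1/0.033)·17.69·1.558^(2/3)·√0.00073 = 19.46 m³/s.
Q_A = 111.6 m³/s vs Q_B = 19.46 m³/s, so channel A carries more.

channel A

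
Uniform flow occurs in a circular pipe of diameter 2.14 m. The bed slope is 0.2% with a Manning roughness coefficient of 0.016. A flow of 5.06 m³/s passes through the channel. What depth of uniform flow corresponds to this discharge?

y_n = 1.4 m

Manning's equation rearranged: A R^(2/3) = nQ / (1·√S) = 0.016 × 5.06 / (√0.002) = 1.81.
At y = 1.24 m: A R^(2/3) = 1.509 — too small.
At y = 1.69 m: A R^(2/3) = 2.287 — too large.
At y = 1.4 m: A R^(2/3) = 1.81 — ≈ 1.81.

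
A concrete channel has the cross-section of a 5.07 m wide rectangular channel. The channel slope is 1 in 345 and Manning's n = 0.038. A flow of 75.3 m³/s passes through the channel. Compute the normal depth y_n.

y_n = 6.94 m

Manning's equation rearranged: A R^(2/3) = nQ / (1·√S) = 0.038 × 75.3 / (√0.002899) = 53.15.
At y = 5.49 m: A R^(2/3) = 40.18 — short.
At y = 8.73 m: A R^(2/3) = 69.43 — over.
At y = 6.94 m: A R^(2/3) = 53.15 — close enough.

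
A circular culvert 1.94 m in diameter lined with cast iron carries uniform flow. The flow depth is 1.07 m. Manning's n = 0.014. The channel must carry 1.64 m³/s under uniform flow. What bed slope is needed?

For a circular section of diameter D = 1.94 m at depth y = 1.07 m, the central angle is θ = 2 arccos(1 − 2y/D) = 3.348 rad. Then A = (D²/8)(θ − sin θ) = 1.672 m² and P = Dθ/2 = 3.248 m.
Hydraulic radius R = A/P = 1.672/3.248 = 0.5147 m.
From Manning's equation, S = [nQ / (1 A R^(2/3))]² = [0.014 × 1.64 / (1 × 1.672 × 0.5147^(2/3))]² = 0.000457.

S = 0.000457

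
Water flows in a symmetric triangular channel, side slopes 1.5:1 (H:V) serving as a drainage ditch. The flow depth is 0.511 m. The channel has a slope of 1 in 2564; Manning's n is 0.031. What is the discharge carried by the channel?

Q = 0.0889 m³/s

For a triangular section with side slope z = 1.5: A = zy² = 1.5×0.511² = 0.3917 m²; P = 2y√(1+z²) = 2×0.511×1.803 = 1.842 m.
Hydraulic radius R = A/P = 0.3917/1.842 = 0.2126 m.
Manning's equation: Q = (1/n) A R^(2/3) S^(1/2) = (1/0.031) × 0.3917 × 0.2126^(2/3) × 0.00039^(1/2) = 0.0889 m³/s.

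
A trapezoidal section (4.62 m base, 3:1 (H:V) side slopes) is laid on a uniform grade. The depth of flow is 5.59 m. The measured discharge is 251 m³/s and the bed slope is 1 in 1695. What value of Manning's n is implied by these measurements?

n = 0.024

With bottom width b = 4.62 m and side slope z = 3: A = (b + zy)y = (4.62 + 3×5.59)×5.59 = 119.6 m²; P = b + 2y√(1+z²) = 4.62 + 2×5.59×3.162 = 39.97 m.
Hydraulic radius R = A/P = 119.6/39.97 = 2.991 m.
Rearranging Manning's equation: n = (1/Q) A R^(2/3) S^(1/2) = (1/251) × 119.6 × 2.991^(2/3) × √0.00059 = 0.024.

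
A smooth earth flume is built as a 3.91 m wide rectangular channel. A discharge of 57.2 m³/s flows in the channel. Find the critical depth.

y_c = 2.79 m

For a rectangular channel, critical depth y_c = (q²/g)^(1/3) where q = Q/b = 57.2/3.91 = 14.63 m²/s.
So y_c = (14.63²/9.81)^(1/3) = 2.79 m.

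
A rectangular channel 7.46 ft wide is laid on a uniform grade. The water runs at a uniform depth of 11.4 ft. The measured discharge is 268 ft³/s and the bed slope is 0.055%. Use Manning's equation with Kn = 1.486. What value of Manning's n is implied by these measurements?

n = 0.022

Flow area A = b·y = 7.46 × 11.4 = 85.04 ft². Wetted perimeter P = b + 2y = 7.46 + 2×11.4 = 30.26 ft.
Hydraulic radius R = A/P = 85.04/30.26 = 2.81 ft.
Rearranging Manning's equation: n = (1.486/Q) A R^(2/3) S^(1/2) = (1.486/268) × 85.04 × 2.81^(2/3) × √0.00055 = 0.022.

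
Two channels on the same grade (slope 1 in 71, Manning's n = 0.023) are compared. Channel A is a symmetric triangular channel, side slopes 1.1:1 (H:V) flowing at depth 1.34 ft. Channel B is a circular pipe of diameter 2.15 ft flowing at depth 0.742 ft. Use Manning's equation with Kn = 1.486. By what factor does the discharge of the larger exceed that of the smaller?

Channel A: For a triangular section with side slope z = 1.1: A = zy² = 1.1×1.34² = 1.975 ft²; P = 2y√(1+z²) = 2×1.34×1.487 = 3.984 ft. Hydraulic radius R = A/P = 1.975/3.984 = 0.4958 ft. Q_A = (1.486/0.023)·1.975·0.4958^(2/3)·√0.01408 = 9.487 ft³/s.
Channel B: For a circular section of diameter D = 2.15 ft at depth y = 0.742 ft, the central angle is θ = 2 arccos(1 − 2y/D) = 2.512 rad. Then A = (D²/8)(θ − sin θ) = 1.111 ft² and P = Dθ/2 = 2.7 ft. Hydraulic radius R = A/P = 1.111/2.7 = 0.4114 ft. Q_B = (1.486/0.023)·1.111·0.4114^(2/3)·√0.01408 = 4.712 ft³/s.
The larger discharge is 9.487 ft³/s and the smaller is 4.712 ft³/s; the ratio is 2.01.

2.01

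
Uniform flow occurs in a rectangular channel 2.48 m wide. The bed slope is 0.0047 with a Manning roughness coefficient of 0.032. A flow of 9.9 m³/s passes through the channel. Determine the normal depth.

y_n = 2.18 m

Manning's equation rearranged: A R^(2/3) = nQ / (1·√S) = 0.032 × 9.9 / (√0.0047) = 4.621.
At y = 1.68 m: A R^(2/3) = 3.327 — low.
At y = 2.58 m: A R^(2/3) = 5.685 — high.
At y = 2.18 m: A R^(2/3) = 4.622 — ≈ 4.621.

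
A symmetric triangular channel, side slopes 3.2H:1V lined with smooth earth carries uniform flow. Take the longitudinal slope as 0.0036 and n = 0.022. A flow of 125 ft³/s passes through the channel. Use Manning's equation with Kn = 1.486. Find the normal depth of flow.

y_n = 2.81 ft

Manning's equation rearranged: A R^(2/3) = nQ / (1.486·√S) = 0.022 × 125 / (1.486 × √0.0036) = 30.84.
At y = 2.46 ft: A R^(2/3) = 21.55 — short.
At y = 3.52 ft: A R^(2/3) = 56.03 — over.
At y = 2.81 ft: A R^(2/3) = 30.73 — close enough.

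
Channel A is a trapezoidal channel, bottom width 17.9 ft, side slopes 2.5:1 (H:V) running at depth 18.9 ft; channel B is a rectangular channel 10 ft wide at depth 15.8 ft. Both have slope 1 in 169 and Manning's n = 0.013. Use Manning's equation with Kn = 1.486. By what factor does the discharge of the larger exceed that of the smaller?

15.1

Channel A: With bottom width b = 17.9 ft and side slope z = 2.5: A = (b + zy)y = (17.9 + 2.5×18.9)×18.9 = 1231 ft²; P = b + 2y√(1+z²) = 17.9 + 2×18.9×2.693 = 119.7 ft. Hydraulic radius R = A/P = 1231/119.7 = 10.29 ft. Q_A = (1.486/0.013)·1231·10.29^(2/3)·√0.005917 = 51220 ft³/s.
Channel B: Flow area A = b·y = 10 × 15.8 = 158 ft². Wetted perimeter P = b + 2y = 10 + 2×15.8 = 41.6 ft. Hydraulic radius R = A/P = 158/41.6 = 3.798 ft. Q_B = (1.486/0.013)·158·3.798^(2/3)·√0.005917 = 3382 ft³/s.
The larger discharge is 51220 ft³/s and the smaller is 3382 ft³/s; the ratio is 15.1.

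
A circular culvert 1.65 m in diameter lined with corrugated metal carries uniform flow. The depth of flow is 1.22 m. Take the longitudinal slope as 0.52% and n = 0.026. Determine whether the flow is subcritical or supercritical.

subcritical

For a circular section of diameter D = 1.65 m at depth y = 1.22 m, the central angle is θ = 2 arccos(1 − 2y/D) = 4.14 rad. Then A = (D²/8)(θ − sin θ) = 1.695 m² and P = Dθ/2 = 3.416 m.
Hydraulic radius R = A/P = 1.695/3.416 = 0.4963 m.
V = (1/n) R^(2/3) √S = (1/0.026) × 0.4963^(2/3) × √0.0052 = 1.738 m/s. Hydraulic depth D_h = A/T = 1.695/1.449 = 1.17 m.
Froude number Fr = V/√(g·D_h) = 1.738/√(9.81×1.17) = 0.513, which is less than 1, so the flow is subcritical.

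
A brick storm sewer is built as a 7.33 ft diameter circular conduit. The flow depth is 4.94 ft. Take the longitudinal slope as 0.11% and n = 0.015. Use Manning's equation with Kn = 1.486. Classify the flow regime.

subcritical

For a circular section of diameter D = 7.33 ft at depth y = 4.94 ft, the central angle is θ = 2 arccos(1 − 2y/D) = 3.852 rad. Then A = (D²/8)(θ − sin θ) = 30.25 ft² and P = Dθ/2 = 14.12 ft.
Hydraulic radius R = A/P = 30.25/14.12 = 2.143 ft.
V = (1.486/n) R^(2/3) √S = (1.486/0.015) × 2.143^(2/3) × √0.0011 = 5.461 ft/s. Hydraulic depth D_h = A/T = 30.25/6.872 = 4.402 ft.
Froude number Fr = V/√(g·D_h) = 5.461/√(32.2×4.402) = 0.459, which is less than 1, so the flow is subcritical.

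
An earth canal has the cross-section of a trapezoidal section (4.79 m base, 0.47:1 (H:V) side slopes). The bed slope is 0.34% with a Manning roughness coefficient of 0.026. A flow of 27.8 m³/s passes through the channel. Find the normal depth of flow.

y_n = 1.92 m

Manning's equation rearranged: A R^(2/3) = nQ / (1·√S) = 0.026 × 27.8 / (√0.0034) = 12.4.
Try y = 2.15 m: A R^(2/3) = 14.91 — over.
Try y = 1.92 m: A R^(2/3) = 12.41 — close enough.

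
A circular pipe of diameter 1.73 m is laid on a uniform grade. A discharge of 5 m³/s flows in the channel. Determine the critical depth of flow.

y_c = 1.12 m

At critical depth, Q² T / (g A³) = 1, i.e. A³/T = Q²/g = 5²/9.81 = 2.548.
Try y = 1.24 m: A³/T = 3.76 — too large.
Try y = 0.797 m: A³/T = 0.6863 — too small.
Try y = 1.12 m: A³/T = 2.524 — matches.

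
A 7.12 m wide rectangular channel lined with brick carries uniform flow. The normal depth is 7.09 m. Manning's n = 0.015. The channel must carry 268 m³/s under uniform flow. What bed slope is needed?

S = 0.00201

Flow area A = b·y = 7.12 × 7.09 = 50.48 m². Wetted perimeter P = b + 2y = 7.12 + 2×7.09 = 21.3 m.
Hydraulic radius R = A/P = 50.48/21.3 = 2.37 m.
From Manning's equation, S = [nQ / (1 A R^(2/3))]² = [0.015 × 268 / (1 × 50.48 × 2.37^(2/3))]² = 0.00201.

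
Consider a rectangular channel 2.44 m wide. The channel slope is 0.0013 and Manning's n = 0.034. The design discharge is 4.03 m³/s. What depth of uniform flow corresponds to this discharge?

Manning's equation rearranged: A R^(2/3) = nQ / (1·√S) = 0.034 × 4.03 / (√0.0013) = 3.8.
At y = 2.38 m: A R^(2/3) = 5.032 — over.
At y = 1.9 m: A R^(2/3) = 3.803 — close enough.

y_n = 1.9 m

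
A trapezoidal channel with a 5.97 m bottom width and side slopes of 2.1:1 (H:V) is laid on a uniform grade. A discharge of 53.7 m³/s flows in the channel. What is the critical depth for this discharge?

At critical depth, Q² T / (g A³) = 1, i.e. A³/T = Q²/g = 53.7²/9.81 = 294.
At y = 1.83 m: A³/T = 424.1 — over.
At y = 1.13 m: A³/T = 78.19 — short.
At y = 1.65 m: A³/T = 292.5 — matches.

y_c = 1.65 m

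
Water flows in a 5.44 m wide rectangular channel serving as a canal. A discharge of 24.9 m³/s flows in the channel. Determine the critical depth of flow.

y_c = 1.29 m

For a rectangular channel, critical depth y_c = (q²/g)^(1/3) where q = Q/b = 24.9/5.44 = 4.577 m²/s.
So y_c = (4.577²/9.81)^(1/3) = 1.29 m.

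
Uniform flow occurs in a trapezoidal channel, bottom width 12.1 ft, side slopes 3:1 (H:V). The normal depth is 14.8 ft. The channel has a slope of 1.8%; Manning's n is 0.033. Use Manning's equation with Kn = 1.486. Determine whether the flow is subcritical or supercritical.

supercritical

With bottom width b = 12.1 ft and side slope z = 3: A = (b + zy)y = (12.1 + 3×14.8)×14.8 = 836.2 ft²; P = b + 2y√(1+z²) = 12.1 + 2×14.8×3.162 = 105.7 ft.
Hydraulic radius R = A/P = 836.2/105.7 = 7.911 ft.
V = (1.486/n) R^(2/3) √S = (1.486/0.033) × 7.911^(2/3) × √0.018 = 23.99 ft/s. Hydraulic depth D_h = A/T = 836.2/100.9 = 8.287 ft.
Froude number Fr = V/√(g·D_h) = 23.99/√(32.2×8.287) = 1.47, which is greater than 1, so the flow is supercritical.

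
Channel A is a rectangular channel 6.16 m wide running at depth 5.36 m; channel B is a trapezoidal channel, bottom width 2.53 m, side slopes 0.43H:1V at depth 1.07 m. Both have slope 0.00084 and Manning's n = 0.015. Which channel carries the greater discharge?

channel A

Channel A: Flow area A = b·y = 6.16 × 5.36 = 33.02 m². Wetted perimeter P = b + 2y = 6.16 + 2×5.36 = 16.88 m. Hydraulic radius R = A/P = 33.02/16.88 = 1.956 m. Q_A = (1/0.015)·33.02·1.956^(2/3)·√0.00084 = 99.78 m³/s.
Channel B: With bottom width b = 2.53 m and side slope z = 0.43: A = (b + zy)y = (2.53 + 0.43×1.07)×1.07 = 3.199 m²; P = b + 2y√(1+z²) = 2.53 + 2×1.07×1.089 = 4.859 m. Hydraulic radius R = A/P = 3.199/4.859 = 0.6584 m. Q_B = (1/0.015)·3.199·0.6584^(2/3)·√0.00084 = 4.678 m³/s.
Q_A = 99.78 m³/s vs Q_B = 4.678 m³/s, so channel A carries more.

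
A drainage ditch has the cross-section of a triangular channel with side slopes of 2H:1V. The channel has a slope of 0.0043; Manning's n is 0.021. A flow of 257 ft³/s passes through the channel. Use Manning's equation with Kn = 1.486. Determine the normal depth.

Manning's equation rearranged: A R^(2/3) = nQ / (1.486·√S) = 0.021 × 257 / (1.486 × √0.0043) = 55.39.
At y = 3.09 ft: A R^(2/3) = 23.69 — low.
At y = 4.6 ft: A R^(2/3) = 68.45 — high.
At y = 4.25 ft: A R^(2/3) = 55.43 — close enough.

y_n = 4.25 ft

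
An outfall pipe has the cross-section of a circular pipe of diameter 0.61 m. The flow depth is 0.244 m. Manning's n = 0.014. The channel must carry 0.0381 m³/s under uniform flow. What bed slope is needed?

For a circular section of diameter D = 0.61 m at depth y = 0.244 m, the central angle is θ = 2 arccos(1 − 2y/D) = 2.739 rad. Then A = (D²/8)(θ − sin θ) = 0.1092 m² and P = Dθ/2 = 0.8354 m.
Hydraulic radius R = A/P = 0.1092/0.8354 = 0.1307 m.
From Manning's equation, S = [nQ / (1 A R^(2/3))]² = [0.014 × 0.0381 / (1 × 0.1092 × 0.1307^(2/3))]² = 0.00036.

S = 0.00036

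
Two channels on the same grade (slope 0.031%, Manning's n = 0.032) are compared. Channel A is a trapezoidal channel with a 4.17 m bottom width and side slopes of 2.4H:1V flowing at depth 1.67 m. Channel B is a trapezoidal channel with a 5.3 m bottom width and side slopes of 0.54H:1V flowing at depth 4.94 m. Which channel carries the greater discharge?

channel B

Channel A: With bottom width b = 4.17 m and side slope z = 2.4: A = (b + zy)y = (4.17 + 2.4×1.67)×1.67 = 13.66 m²; P = b + 2y√(1+z²) = 4.17 + 2×1.67×2.6 = 12.85 m. Hydraulic radius R = A/P = 13.66/12.85 = 1.062 m. Q_A = (1/0.032)·13.66·1.062^(2/3)·√0.00031 = 7.824 m³/s.
Channel B: With bottom width b = 5.3 m and side slope z = 0.54: A = (b + zy)y = (5.3 + 0.54×4.94)×4.94 = 39.36 m²; P = b + 2y√(1+z²) = 5.3 + 2×4.94×1.136 = 16.53 m. Hydraulic radius R = A/P = 39.36/16.53 = 2.381 m. Q_B = (1/0.032)·39.36·2.381^(2/3)·√0.00031 = 38.62 m³/s.
Q_A = 7.824 m³/s vs Q_B = 38.62 m³/s, so channel B carries more.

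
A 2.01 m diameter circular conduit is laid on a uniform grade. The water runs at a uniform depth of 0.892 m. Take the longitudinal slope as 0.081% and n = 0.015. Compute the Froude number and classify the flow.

For a circular section of diameter D = 2.01 m at depth y = 0.892 m, the central angle is θ = 2 arccos(1 − 2y/D) = 2.916 rad. Then A = (D²/8)(θ − sin θ) = 1.36 m² and P = Dθ/2 = 2.931 m.
Hydraulic radius R = A/P = 1.36/2.931 = 0.464 m.
V = (1/n) R^(2/3) √S = (1/0.015) × 0.464^(2/3) × √0.00081 = 1.137 m/s. Hydraulic depth D_h = A/T = 1.36/1.997 = 0.6809 m.
Froude number Fr = V/√(g·D_h) = 1.137/√(9.81×0.6809) = 0.44, which is less than 1, so the flow is subcritical.

subcritical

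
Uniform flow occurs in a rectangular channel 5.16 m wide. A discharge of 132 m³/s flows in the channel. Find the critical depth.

For a rectangular channel, critical depth y_c = (q²/g)^(1/3) where q = Q/b = 132/5.16 = 25.58 m²/s.
So y_c = (25.58²/9.81)^(1/3) = 4.06 m.

y_c = 4.06 m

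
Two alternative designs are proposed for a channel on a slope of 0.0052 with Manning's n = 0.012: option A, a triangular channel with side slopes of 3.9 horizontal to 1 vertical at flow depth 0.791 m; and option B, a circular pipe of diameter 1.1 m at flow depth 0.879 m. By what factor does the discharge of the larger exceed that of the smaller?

Channel A: For a triangular section with side slope z = 3.9: A = zy² = 3.9×0.791² = 2.44 m²; P = 2y√(1+z²) = 2×0.791×4.026 = 6.369 m. Hydraulic radius R = A/P = 2.44/6.369 = 0.3831 m. Q_A = (1/0.012)·2.44·0.3831^(2/3)·√0.0052 = 7.735 m³/s.
Channel B: For a circular section of diameter D = 1.1 m at depth y = 0.879 m, the central angle is θ = 2 arccos(1 − 2y/D) = 4.424 rad. Then A = (D²/8)(θ − sin θ) = 0.8141 m² and P = Dθ/2 = 2.433 m. Hydraulic radius R = A/P = 0.8141/2.433 = 0.3346 m. Q_B = (1/0.012)·0.8141·0.3346^(2/3)·√0.0052 = 2.358 m³/s.
The larger discharge is 7.735 m³/s and the smaller is 2.358 m³/s; the ratio is 3.28.

3.28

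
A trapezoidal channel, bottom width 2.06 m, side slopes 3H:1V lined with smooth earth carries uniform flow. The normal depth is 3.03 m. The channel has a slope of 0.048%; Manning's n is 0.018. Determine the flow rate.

Q = 56.1 m³/s

With bottom width b = 2.06 m and side slope z = 3: A = (b + zy)y = (2.06 + 3×3.03)×3.03 = 33.78 m²; P = b + 2y√(1+z²) = 2.06 + 2×3.03×3.162 = 21.22 m.
Hydraulic radius R = A/P = 33.78/21.22 = 1.592 m.
Manning's equation: Q = (1/n) A R^(2/3) S^(1/2) = (1/0.018) × 33.78 × 1.592^(2/3) × 0.00048^(1/2) = 56.1 m³/s.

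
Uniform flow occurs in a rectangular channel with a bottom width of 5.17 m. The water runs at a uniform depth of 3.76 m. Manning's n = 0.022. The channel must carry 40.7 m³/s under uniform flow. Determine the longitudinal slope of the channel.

Flow area A = b·y = 5.17 × 3.76 = 19.44 m². Wetted perimeter P = b + 2y = 5.17 + 2×3.76 = 12.69 m.
Hydraulic radius R = A/P = 19.44/12.69 = 1.532 m.
From Manning's equation, S = [nQ / (1 A R^(2/3))]² = [0.022 × 40.7 / (1 × 19.44 × 1.532^(2/3))]² = 0.0012.

S = 0.0012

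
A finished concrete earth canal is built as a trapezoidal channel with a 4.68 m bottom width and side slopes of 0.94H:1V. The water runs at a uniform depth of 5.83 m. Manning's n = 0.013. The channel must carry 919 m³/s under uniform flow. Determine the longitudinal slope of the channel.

S = 0.01

With bottom width b = 4.68 m and side slope z = 0.94: A = (b + zy)y = (4.68 + 0.94×5.83)×5.83 = 59.23 m²; P = b + 2y√(1+z²) = 4.68 + 2×5.83×1.372 = 20.68 m.
Hydraulic radius R = A/P = 59.23/20.68 = 2.864 m.
From Manning's equation, S = [nQ / (1 A R^(2/3))]² = [0.013 × 919 / (1 × 59.23 × 2.864^(2/3))]² = 0.01.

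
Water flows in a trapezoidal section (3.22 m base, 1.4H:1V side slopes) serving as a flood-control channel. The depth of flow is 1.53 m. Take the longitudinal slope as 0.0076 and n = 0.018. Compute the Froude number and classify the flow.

With bottom width b = 3.22 m and side slope z = 1.4: A = (b + zy)y = (3.22 + 1.4×1.53)×1.53 = 8.204 m²; P = b + 2y√(1+z²) = 3.22 + 2×1.53×1.72 = 8.485 m.
Hydraulic radius R = A/P = 8.204/8.485 = 0.9669 m.
V = (1/n) R^(2/3) √S = (1/0.018) × 0.9669^(2/3) × √0.0076 = 4.736 m/s. Hydraulic depth D_h = A/T = 8.204/7.504 = 1.093 m.
Froude number Fr = V/√(g·D_h) = 4.736/√(9.81×1.093) = 1.45, which is greater than 1, so the flow is supercritical.

supercritical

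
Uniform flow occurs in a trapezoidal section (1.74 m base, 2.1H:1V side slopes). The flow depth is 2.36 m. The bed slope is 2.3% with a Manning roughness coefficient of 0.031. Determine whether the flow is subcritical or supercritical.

With bottom width b = 1.74 m and side slope z = 2.1: A = (b + zy)y = (1.74 + 2.1×2.36)×2.36 = 15.8 m²; P = b + 2y√(1+z²) = 1.74 + 2×2.36×2.326 = 12.72 m.
Hydraulic radius R = A/P = 15.8/12.72 = 1.242 m.
V = (1/n) R^(2/3) √S = (1/0.031) × 1.242^(2/3) × √0.023 = 5.654 m/s. Hydraulic depth D_h = A/T = 15.8/11.65 = 1.356 m.
Froude number Fr = V/√(g·D_h) = 5.654/√(9.81×1.356) = 1.55, which is greater than 1, so the flow is supercritical.

supercritical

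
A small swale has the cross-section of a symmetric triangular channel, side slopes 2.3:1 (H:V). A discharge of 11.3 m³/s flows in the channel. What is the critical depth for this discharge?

At critical depth, Q² T / (g A³) = 1, i.e. A³/T = Q²/g = 11.3²/9.81 = 13.02.
Try y = 1.49 m: A³/T = 19.42 — high.
Try y = 1.38 m: A³/T = 13.24 — ≈ 13.02.

y_c = 1.38 m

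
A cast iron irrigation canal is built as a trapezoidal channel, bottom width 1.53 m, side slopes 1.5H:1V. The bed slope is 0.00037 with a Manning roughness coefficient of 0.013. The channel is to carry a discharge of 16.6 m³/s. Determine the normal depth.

Manning's equation rearranged: A R^(2/3) = nQ / (1·√S) = 0.013 × 16.6 / (√0.00037) = 11.22.
Trying y = 2.5 m: A R^(2/3) = 15.33 — too large.
Trying y = 1.63 m: A R^(2/3) = 5.926 — too small.
Trying y = 2.18 m: A R^(2/3) = 11.25 — close enough.

y_n = 2.18 m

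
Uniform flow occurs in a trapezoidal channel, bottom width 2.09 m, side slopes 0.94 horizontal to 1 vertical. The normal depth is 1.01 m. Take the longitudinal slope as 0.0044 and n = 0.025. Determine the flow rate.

Q = 5.99 m³/s

With bottom width b = 2.09 m and side slope z = 0.94: A = (b + zy)y = (2.09 + 0.94×1.01)×1.01 = 3.07 m²; P = b + 2y√(1+z²) = 2.09 + 2×1.01×1.372 = 4.862 m.
Hydraulic radius R = A/P = 3.07/4.862 = 0.6313 m.
Manning's equation: Q = (1/n) A R^(2/3) S^(1/2) = (1/0.025) × 3.07 × 0.6313^(2/3) × 0.0044^(1/2) = 5.99 m³/s.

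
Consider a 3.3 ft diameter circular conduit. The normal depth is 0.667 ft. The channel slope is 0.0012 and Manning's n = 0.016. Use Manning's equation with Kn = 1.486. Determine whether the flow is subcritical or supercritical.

subcritical

For a circular section of diameter D = 3.3 ft at depth y = 0.667 ft, the central angle is θ = 2 arccos(1 − 2y/D) = 1.865 rad. Then A = (D²/8)(θ − sin θ) = 1.236 ft² and P = Dθ/2 = 3.078 ft.
Hydraulic radius R = A/P = 1.236/3.078 = 0.4017 ft.
V = (1.486/n) R^(2/3) √S = (1.486/0.016) × 0.4017^(2/3) × √0.0012 = 1.752 ft/s. Hydraulic depth D_h = A/T = 1.236/2.65 = 0.4664 ft.
Froude number Fr = V/√(g·D_h) = 1.752/√(32.2×0.4664) = 0.452, which is less than 1, so the flow is subcritical.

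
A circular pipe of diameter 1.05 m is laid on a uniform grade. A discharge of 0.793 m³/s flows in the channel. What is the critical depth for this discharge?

y_c = 0.5 m

At critical depth, Q² T / (g A³) = 1, i.e. A³/T = Q²/g = 0.793²/9.81 = 0.0641.
Try y = 0.351 m: A³/T = 0.01647 — short.
Try y = 0.579 m: A³/T = 0.1123 — over.
Try y = 0.5 m: A³/T = 0.06414 — matches.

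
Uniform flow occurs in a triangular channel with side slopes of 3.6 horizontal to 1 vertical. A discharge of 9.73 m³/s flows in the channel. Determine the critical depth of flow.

y_c = 1.08 m

At critical depth, Q² T / (g A³) = 1, i.e. A³/T = Q²/g = 9.73²/9.81 = 9.651.
Trying y = 0.911 m: A³/T = 4.066 — low.
Trying y = 1.22 m: A³/T = 17.51 — high.
Trying y = 1.08 m: A³/T = 9.521 — matches.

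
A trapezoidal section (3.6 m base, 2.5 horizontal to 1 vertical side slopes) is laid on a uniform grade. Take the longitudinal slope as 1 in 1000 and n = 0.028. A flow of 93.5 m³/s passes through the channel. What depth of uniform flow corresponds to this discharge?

y_n = 3.84 m

Manning's equation rearranged: A R^(2/3) = nQ / (1·√S) = 0.028 × 93.5 / (√0.001) = 82.79.
Trying y = 4.72 m: A R^(2/3) = 134.1 — too large.
Trying y = 3.26 m: A R^(2/3) = 56.9 — too small.
Trying y = 3.84 m: A R^(2/3) = 82.8 — close enough.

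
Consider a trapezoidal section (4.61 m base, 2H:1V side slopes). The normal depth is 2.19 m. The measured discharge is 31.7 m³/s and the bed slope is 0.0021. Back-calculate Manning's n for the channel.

With bottom width b = 4.61 m and side slope z = 2: A = (b + zy)y = (4.61 + 2×2.19)×2.19 = 19.69 m²; P = b + 2y√(1+z²) = 4.61 + 2×2.19×2.236 = 14.4 m.
Hydraulic radius R = A/P = 19.69/14.4 = 1.367 m.
Rearranging Manning's equation: n = (1/Q) A R^(2/3) S^(1/2) = (1/31.7) × 19.69 × 1.367^(2/3) × √0.0021 = 0.0351.

n = 0.0351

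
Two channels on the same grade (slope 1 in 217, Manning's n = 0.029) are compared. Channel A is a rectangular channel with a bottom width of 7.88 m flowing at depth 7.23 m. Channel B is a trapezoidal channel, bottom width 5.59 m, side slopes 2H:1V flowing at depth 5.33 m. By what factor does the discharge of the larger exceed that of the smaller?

1.67

Channel A: Flow area A = b·y = 7.88 × 7.23 = 56.97 m². Wetted perimeter P = b + 2y = 7.88 + 2×7.23 = 22.34 m. Hydraulic radius R = A/P = 56.97/22.34 = 2.55 m. Q_A = (1/0.029)·56.97·2.55^(2/3)·√0.004608 = 248.9 m³/s.
Channel B: With bottom width b = 5.59 m and side slope z = 2: A = (b + zy)y = (5.59 + 2×5.33)×5.33 = 86.61 m²; P = b + 2y√(1+z²) = 5.59 + 2×5.33×2.236 = 29.43 m. Hydraulic radius R = A/P = 86.61/29.43 = 2.943 m. Q_B = (1/0.029)·86.61·2.943^(2/3)·√0.004608 = 416.4 m³/s.
The larger discharge is 416.4 m³/s and the smaller is 248.9 m³/s; the ratio is 1.67.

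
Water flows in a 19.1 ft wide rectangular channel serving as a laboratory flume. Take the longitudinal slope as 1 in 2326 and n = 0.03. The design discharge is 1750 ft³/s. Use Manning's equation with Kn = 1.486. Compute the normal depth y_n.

y_n = 24.7 ft

Manning's equation rearranged: A R^(2/3) = nQ / (1.486·√S) = 0.03 × 1750 / (1.486 × √0.0004299) = 1704.
Trying y = 20.9 ft: A R^(2/3) = 1398 — short.
Trying y = 29.9 ft: A R^(2/3) = 2137 — over.
Trying y = 24.7 ft: A R^(2/3) = 1708 — close enough.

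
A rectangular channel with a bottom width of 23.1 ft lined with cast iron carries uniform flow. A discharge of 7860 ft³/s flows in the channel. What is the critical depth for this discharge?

For a rectangular channel, critical depth y_c = (q²/g)^(1/3) where q = Q/b = 7860/23.1 = 340.3 ft²/s.
So y_c = (340.3²/32.2)^(1/3) = 15.3 ft.

y_c = 15.3 ft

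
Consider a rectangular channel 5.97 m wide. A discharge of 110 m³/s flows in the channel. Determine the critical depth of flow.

For a rectangular channel, critical depth y_c = (q²/g)^(1/3) where q = Q/b = 110/5.97 = 18.43 m²/s.
So y_c = (18.43²/9.81)^(1/3) = 3.26 m.

y_c = 3.26 m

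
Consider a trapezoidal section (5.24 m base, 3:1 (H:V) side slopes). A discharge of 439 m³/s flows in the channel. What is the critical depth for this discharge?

At critical depth, Q² T / (g A³) = 1, i.e. A³/T = Q²/g = 439²/9.81 = 19650.
At y = 4.98 m: A³/T = 28900 — over.
At y = 4.06 m: A³/T = 11950 — short.
At y = 4.56 m: A³/T = 19700 — matches.

y_c = 4.56 m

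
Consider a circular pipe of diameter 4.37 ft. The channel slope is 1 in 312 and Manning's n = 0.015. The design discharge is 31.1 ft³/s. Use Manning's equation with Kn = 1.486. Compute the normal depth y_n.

Manning's equation rearranged: A R^(2/3) = nQ / (1.486·√S) = 0.015 × 31.1 / (1.486 × √0.003205) = 5.545.
Try y = 1.31 ft: A R^(2/3) = 3.111 — short.
Try y = 1.99 ft: A R^(2/3) = 6.767 — over.
Try y = 1.78 ft: A R^(2/3) = 5.542 — close enough.

y_n = 1.78 ft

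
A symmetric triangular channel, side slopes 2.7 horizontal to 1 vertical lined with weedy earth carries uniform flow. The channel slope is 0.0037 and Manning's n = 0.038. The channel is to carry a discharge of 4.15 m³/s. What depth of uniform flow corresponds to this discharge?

Manning's equation rearranged: A R^(2/3) = nQ / (1·√S) = 0.038 × 4.15 / (√0.0037) = 2.593.
At y = 0.999 m: A R^(2/3) = 1.625 — short.
At y = 1.35 m: A R^(2/3) = 3.628 — over.
At y = 1.19 m: A R^(2/3) = 2.591 — matches.

y_n = 1.19 m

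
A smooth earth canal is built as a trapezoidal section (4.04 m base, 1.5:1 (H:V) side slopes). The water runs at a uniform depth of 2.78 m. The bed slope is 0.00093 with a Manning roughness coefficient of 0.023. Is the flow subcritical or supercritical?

subcritical

With bottom width b = 4.04 m and side slope z = 1.5: A = (b + zy)y = (4.04 + 1.5×2.78)×2.78 = 22.82 m²; P = b + 2y√(1+z²) = 4.04 + 2×2.78×1.803 = 14.06 m.
Hydraulic radius R = A/P = 22.82/14.06 = 1.623 m.
V = (1/n) R^(2/3) √S = (1/0.023) × 1.623^(2/3) × √0.00093 = 1.831 m/s. Hydraulic depth D_h = A/T = 22.82/12.38 = 1.844 m.
Froude number Fr = V/√(g·D_h) = 1.831/√(9.81×1.844) = 0.431, which is less than 1, so the flow is subcritical.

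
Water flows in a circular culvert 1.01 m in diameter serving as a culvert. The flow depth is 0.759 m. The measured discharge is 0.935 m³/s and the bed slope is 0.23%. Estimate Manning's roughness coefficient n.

n = 0.015

For a circular section of diameter D = 1.01 m at depth y = 0.759 m, the central angle is θ = 2 arccos(1 − 2y/D) = 4.196 rad. Then A = (D²/8)(θ − sin θ) = 0.6459 m² and P = Dθ/2 = 2.119 m.
Hydraulic radius R = A/P = 0.6459/2.119 = 0.3048 m.
Rearranging Manning's equation: n = (1/Q) A R^(2/3) S^(1/2) = (1/0.935) × 0.6459 × 0.3048^(2/3) × √0.0023 = 0.015.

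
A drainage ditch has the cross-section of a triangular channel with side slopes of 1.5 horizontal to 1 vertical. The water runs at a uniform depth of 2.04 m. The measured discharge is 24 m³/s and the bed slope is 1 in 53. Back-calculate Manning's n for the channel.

n = 0.032

For a triangular section with side slope z = 1.5: A = zy² = 1.5×2.04² = 6.242 m²; P = 2y√(1+z²) = 2×2.04×1.803 = 7.355 m.
Hydraulic radius R = A/P = 6.242/7.355 = 0.8487 m.
Rearranging Manning's equation: n = (1/Q) A R^(2/3) S^(1/2) = (1/24) × 6.242 × 0.8487^(2/3) × √0.01887 = 0.032.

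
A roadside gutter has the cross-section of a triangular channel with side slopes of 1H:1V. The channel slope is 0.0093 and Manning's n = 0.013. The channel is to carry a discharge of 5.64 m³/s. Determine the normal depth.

y_n = 1.17 m

Manning's equation rearranged: A R^(2/3) = nQ / (1·√S) = 0.013 × 5.64 / (√0.0093) = 0.7603.
Trying y = 0.882 m: A R^(2/3) = 0.3577 — short.
Trying y = 1.17 m: A R^(2/3) = 0.76 — matches.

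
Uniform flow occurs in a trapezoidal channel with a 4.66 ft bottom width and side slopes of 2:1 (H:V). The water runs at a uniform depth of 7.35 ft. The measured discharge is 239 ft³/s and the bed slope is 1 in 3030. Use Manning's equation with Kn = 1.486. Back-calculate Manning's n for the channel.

With bottom width b = 4.66 ft and side slope z = 2: A = (b + zy)y = (4.66 + 2×7.35)×7.35 = 142.3 ft²; P = b + 2y√(1+z²) = 4.66 + 2×7.35×2.236 = 37.53 ft.
Hydraulic radius R = A/P = 142.3/37.53 = 3.792 ft.
Rearranging Manning's equation: n = (1.486/Q) A R^(2/3) S^(1/2) = (1.486/239) × 142.3 × 3.792^(2/3) × √0.00033 = 0.0391.

n = 0.0391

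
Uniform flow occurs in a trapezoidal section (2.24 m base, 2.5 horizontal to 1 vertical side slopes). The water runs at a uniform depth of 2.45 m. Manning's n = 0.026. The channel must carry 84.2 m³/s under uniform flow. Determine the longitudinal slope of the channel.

With bottom width b = 2.24 m and side slope z = 2.5: A = (b + zy)y = (2.24 + 2.5×2.45)×2.45 = 20.49 m²; P = b + 2y√(1+z²) = 2.24 + 2×2.45×2.693 = 15.43 m.
Hydraulic radius R = A/P = 20.49/15.43 = 1.328 m.
From Manning's equation, S = [nQ / (1 A R^(2/3))]² = [0.026 × 84.2 / (1 × 20.49 × 1.328^(2/3))]² = 0.00782.

S = 0.00782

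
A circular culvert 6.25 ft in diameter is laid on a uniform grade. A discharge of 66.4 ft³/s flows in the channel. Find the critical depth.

At critical depth, Q² T / (g A³) = 1, i.e. A³/T = Q²/g = 66.4²/32.2 = 136.9.
At y = 2.35 ft: A³/T = 193.7 — high.
At y = 1.82 ft: A³/T = 72.15 — low.
At y = 2.15 ft: A³/T = 137.5 — matches.

y_c = 2.15 ft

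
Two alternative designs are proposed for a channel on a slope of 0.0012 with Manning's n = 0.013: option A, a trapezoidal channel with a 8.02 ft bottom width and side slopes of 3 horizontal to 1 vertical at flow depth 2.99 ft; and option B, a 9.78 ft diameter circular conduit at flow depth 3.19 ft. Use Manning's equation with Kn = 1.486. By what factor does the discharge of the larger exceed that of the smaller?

2.47

Channel A: With bottom width b = 8.02 ft and side slope z = 3: A = (b + zy)y = (8.02 + 3×2.99)×2.99 = 50.8 ft²; P = b + 2y√(1+z²) = 8.02 + 2×2.99×3.162 = 26.93 ft. Hydraulic radius R = A/P = 50.8/26.93 = 1.886 ft. Q_A = (1.486/0.013)·50.8·1.886^(2/3)·√0.0012 = 307.1 ft³/s.
Channel B: For a circular section of diameter D = 9.78 ft at depth y = 3.19 ft, the central angle is θ = 2 arccos(1 − 2y/D) = 2.431 rad. Then A = (D²/8)(θ − sin θ) = 21.28 ft² and P = Dθ/2 = 11.89 ft. Hydraulic radius R = A/P = 21.28/11.89 = 1.789 ft. Q_B = (1.486/0.013)·21.28·1.789^(2/3)·√0.0012 = 124.2 ft³/s.
The larger discharge is 307.1 ft³/s and the smaller is 124.2 ft³/s; the ratio is 2.47.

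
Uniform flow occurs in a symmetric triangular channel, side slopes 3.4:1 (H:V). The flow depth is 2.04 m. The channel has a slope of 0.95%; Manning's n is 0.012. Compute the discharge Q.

Q = 113 m³/s

For a triangular section with side slope z = 3.4: A = zy² = 3.4×2.04² = 14.15 m²; P = 2y√(1+z²) = 2×2.04×3.544 = 14.46 m.
Hydraulic radius R = A/P = 14.15/14.46 = 0.9786 m.
Manning's equation: Q = (1/n) A R^(2/3) S^(1/2) = (1/0.012) × 14.15 × 0.9786^(2/3) × 0.0095^(1/2) = 113 m³/s.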